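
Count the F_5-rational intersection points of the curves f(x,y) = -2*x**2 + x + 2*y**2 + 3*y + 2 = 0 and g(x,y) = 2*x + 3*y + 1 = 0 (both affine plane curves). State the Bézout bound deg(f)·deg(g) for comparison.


Common zeros: {(1, 4)}; count = 1; Bézout bound = 2.

deg(f) = 2, deg(g) = 1, so Bézout bound = 2.
Scan x ∈ F_5. For each x, list the y ∈ F_5 with f(x, y) ≡ 0 and those with g(x, y) ≡ 0 (mod 5); the common zeros in that column are the intersection.
  x = 0: f ≡ 0 at y ∈ ∅; g ≡ 0 at y ∈ {3}; common: ∅.
  x = 1: f ≡ 0 at y ∈ {2, 4}; g ≡ 0 at y ∈ {4}; common: {4}.
  x = 2: f ≡ 0 at y ∈ {2, 4}; g ≡ 0 at y ∈ {0}; common: ∅.
  x = 3: f ≡ 0 at y ∈ ∅; g ≡ 0 at y ∈ {1}; common: ∅.
  x = 4: f ≡ 0 at y ∈ ∅; g ≡ 0 at y ∈ {2}; common: ∅.
Collecting: common zeros = {(1, 4)}, so the count is 1.
Comparison with the Bézout bound: 1 ≤ 2 = deg(f)·deg(g), as expected for curves with no common component (the affine F_5-count falls short of the bound because intersections may lie at infinity, over extension fields, or carry multiplicity).


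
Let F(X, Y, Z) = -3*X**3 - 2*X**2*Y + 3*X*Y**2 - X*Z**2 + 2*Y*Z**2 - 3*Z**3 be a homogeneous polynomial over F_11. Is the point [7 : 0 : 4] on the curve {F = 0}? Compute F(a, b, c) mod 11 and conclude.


F(7,0,4) ≡ 9 (mod 11); P is NOT on the curve.

Evaluate F(7, 0, 4) term-by-term (mod 11).
  -3*X**3 ↦ -3·343·1·1 = -1029
  -2*X**2*Y ↦ -2·49·0·1 = 0
  3*X*Y**2 ↦ 3·7·0·1 = 0
  -X*Z**2 ↦ -1·7·1·16 = -112
  2*Y*Z**2 ↦ 2·1·0·16 = 0
  -3*Z**3 ↦ -3·1·1·64 = -192
Sum: F(7, 0, 4) = (-1029) + (0) + (0) + (-112) + (0) + (-192) = -1333.
Reducing mod 11: -1333 ≡ 9 (mod 11).
Since F(a, b, c) ≡ 9 ≠ 0 (mod 11), P does NOT lie on the curve.


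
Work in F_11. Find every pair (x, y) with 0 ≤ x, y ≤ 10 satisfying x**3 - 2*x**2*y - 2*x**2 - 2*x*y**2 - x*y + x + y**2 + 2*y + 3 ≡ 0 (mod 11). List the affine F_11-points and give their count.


Affine F_11-points: {(0, 2), (0, 7), (2, 5), (2, 7), (3, 7), (3, 9), (4, 4), (4, 10), (5, 5), (6, 1)}; count = 10.

For each of the 121 pairs (x, y) ∈ F_11², evaluate f(x, y) mod 11. Record the zeros.
  x = 0: [0↦3, 1↦6, 2↦0, 3↦7, 4↦5, 5↦5, 6↦7, 7↦0, 8↦6, 9↦3, 10↦2]  zeros at y ∈ {2, 7}
  x = 1: [0↦3, 1↦1, 2↦8, 3↦2, 4↦5, 5↦6, 6↦5, 7↦2, 8↦8, 9↦1, 10↦3]  zeros at y ∈ ∅
  x = 2: [0↦5, 1↦5, 2↦10, 3↦9, 4↦2, 5↦0, 6↦3, 7↦0, 8↦2, 9↦9, 10↦10]  zeros at y ∈ {5, 7}
  x = 3: [0↦4, 1↦2, 2↦1, 3↦1, 4↦2, 5↦4, 6↦7, 7↦0, 8↦5, 9↦0, 10↦7]  zeros at y ∈ {7, 9}
  x = 4: [0↦6, 1↦9, 2↦9, 3↦6, 4↦0, 5↦2, 6↦1, 7↦8, 8↦1, 9↦2, 10↦0]  zeros at y ∈ {4, 10}
  x = 5: [0↦6, 1↦10, 2↦7, 3↦8, 4↦2, 5↦0, 6↦2, 7↦8, 8↦7, 9↦10, 10↦6]  zeros at y ∈ {5}
  x = 6: [0↦10, 1↦0, 2↦1, 3↦2, 4↦3, 5↦4, 6↦5, 7↦6, 8↦7, 9↦8, 10↦9]  zeros at y ∈ {1}
  x = 7: [0↦2, 1↦7, 2↦8, 3↦5, 4↦9, 5↦9, 6↦5, 7↦8, 8↦7, 9↦2, 10↦4]  zeros at y ∈ ∅
  x = 8: [0↦10, 1↦4, 2↦1, 3↦1, 4↦4, 5↦10, 6↦8, 7↦9, 8↦2, 9↦9, 10↦8]  zeros at y ∈ ∅
  x = 9: [0↦7, 1↦8, 2↦8, 3↦7, 4↦5, 5↦2, 6↦9, 7↦4, 8↦9, 9↦2, 10↦5]  zeros at y ∈ ∅
  x = 10: [0↦10, 1↦3, 2↦2, 3↦7, 4↦7, 5↦2, 6↦3, 7↦10, 8↦1, 9↦9, 10↦1]  zeros at y ∈ ∅
Collecting zeros: affine points = {(0, 2), (0, 7), (2, 5), (2, 7), (3, 7), (3, 9), (4, 4), (4, 10), (5, 5), (6, 1)}.
Total count |C(F_11)_aff| = 10.


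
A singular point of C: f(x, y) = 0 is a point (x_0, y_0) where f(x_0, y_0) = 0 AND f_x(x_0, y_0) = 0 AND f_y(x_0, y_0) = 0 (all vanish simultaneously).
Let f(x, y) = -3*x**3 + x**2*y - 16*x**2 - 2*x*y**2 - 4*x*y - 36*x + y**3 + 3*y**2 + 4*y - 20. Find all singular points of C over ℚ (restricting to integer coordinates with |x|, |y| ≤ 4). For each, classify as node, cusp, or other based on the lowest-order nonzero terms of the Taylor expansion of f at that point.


Singular points: {(-2, -2)}; classification: cusp.

Compute partial derivatives:
  f_x = -9*x**2 + 2*x*y - 32*x - 2*y**2 - 4*y - 36.
  f_y = x**2 - 4*x*y - 4*x + 3*y**2 + 6*y + 4.
Scan x_0 ∈ {−4, ..., 4}. For each x_0, f_y(x_0, y) is a polynomial in y; find its integer roots y ∈ {−4, ..., 4}, then test f_x and f at those candidates.
  x = -4: f_y(-4, y) = 3*y**2 + 22*y + 36; no integer root y with |y| ≤ 4.
  x = -3: f_y(-3, y) = 3*y**2 + 18*y + 25; no integer root y with |y| ≤ 4.
  x = -2: f_y(-2, y) = 3*y**2 + 14*y + 16; vanishes at y ∈ {-2}. (-2, -2): f_x = 0, f = 0 — SINGULAR.
  x = -1: f_y(-1, y) = 3*y**2 + 10*y + 9; no integer root y with |y| ≤ 4.
  x = 0: f_y(0, y) = 3*y**2 + 6*y + 4; no integer root y with |y| ≤ 4.
  x = 1: f_y(1, y) = 3*y**2 + 2*y + 1; no integer root y with |y| ≤ 4.
  x = 2: f_y(2, y) = 3*y**2 - 2*y; vanishes at y ∈ {0}. (2, 0): f_x = -136 ≠ 0.
  x = 3: f_y(3, y) = 3*y**2 - 6*y + 1; no integer root y with |y| ≤ 4.
  x = 4: f_y(4, y) = 3*y**2 - 10*y + 4; no integer root y with |y| ≤ 4.
Only singular point on the grid: (-2, -2).
Classify: substitute x = -2 + u, y = -2 + v and expand: f = -3*u**3 + u**2*v - 2*u*v**2 + v**3 + v**2.
No constant or linear terms (consistent with a singular point). Quadratic part: v**2. Cubic part: -3*u**3 + u**2*v - 2*u*v**2 + v**3.
The quadratic part v**2 is a perfect square, so there is a single (double) tangent line v = 0, i.e. y = -2. Restricting the cubic part to that line (v = 0) leaves -3*u**3 ≠ 0, so f is not divisible by v and the branch is v² ≈ 3*u**3 to lowest order — this is a cusp.
Classification: cusp.


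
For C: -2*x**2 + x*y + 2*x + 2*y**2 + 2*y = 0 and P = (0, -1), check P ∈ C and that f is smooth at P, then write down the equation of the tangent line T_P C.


Tangent line at P: x - 2*y - 2 = 0.

Step 1: f(0, -1) = 0, so P lies on C.
Step 2: partial derivatives
  f_x(x, y) = -4*x + y + 2, f_y(x, y) = x + 4*y + 2.
  f_x(P) = 1, f_y(P) = -2 (gradient nonzero, so P is smooth).
Step 3: tangent line at P: 1·(x − 0) + -2·(y − -1) = 0.
Expanding: x - 2*y - 2 = 0.


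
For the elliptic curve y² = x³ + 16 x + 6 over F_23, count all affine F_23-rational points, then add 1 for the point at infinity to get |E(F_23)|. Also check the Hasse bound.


Affine points = {(0, 11), (0, 12), (1, 0), (2, 0), (3, 9), (3, 14), (5, 2), (5, 21), (7, 1), (7, 22), (8, 5), (8, 18), (10, 4), (10, 19), (11, 8), (11, 15), (17, 4), (17, 19), (18, 10), (18, 13), (19, 4), (19, 19), (20, 0), (21, 9), (21, 14), (22, 9), (22, 14)}; affine count = 27; |E(F_23)| = 28.

Discriminant check: Δ ∝ 4a³ + 27b² = 4·16³ + 27·6² = 4·4096 + 27·36 ≡ 14 (mod 23). Nonzero ⇒ E is nonsingular.
For each x ∈ F_23, compute rhs = x³ + 16·x + 6 mod 23, then count y ∈ F_23 with y² ≡ rhs.
  x = 0: rhs = 6, matching y values: 11, 12 (2 points).
  x = 1: rhs = 0, matching y values: 0 (1 points).
  x = 2: rhs = 0, matching y values: 0 (1 points).
  x = 3: rhs = 12, matching y values: 9, 14 (2 points).
  x = 4: rhs = 19, matching y values: none (0 points).
  x = 5: rhs = 4, matching y values: 2, 21 (2 points).
  x = 6: rhs = 19, matching y values: none (0 points).
  x = 7: rhs = 1, matching y values: 1, 22 (2 points).
  x = 8: rhs = 2, matching y values: 5, 18 (2 points).
  x = 9: rhs = 5, matching y values: none (0 points).
  x = 10: rhs = 16, matching y values: 4, 19 (2 points).
  x = 11: rhs = 18, matching y values: 8, 15 (2 points).
  x = 12: rhs = 17, matching y values: none (0 points).
  x = 13: rhs = 19, matching y values: none (0 points).
  x = 14: rhs = 7, matching y values: none (0 points).
  x = 15: rhs = 10, matching y values: none (0 points).
  x = 16: rhs = 11, matching y values: none (0 points).
  x = 17: rhs = 16, matching y values: 4, 19 (2 points).
  x = 18: rhs = 8, matching y values: 10, 13 (2 points).
  x = 19: rhs = 16, matching y values: 4, 19 (2 points).
  x = 20: rhs = 0, matching y values: 0 (1 points).
  x = 21: rhs = 12, matching y values: 9, 14 (2 points).
  x = 22: rhs = 12, matching y values: 9, 14 (2 points).
Total affine count: 27.
Full point count |E(F_23)| = 27 + 1 = 28.
Hasse bound: |28 − (23+1)| = |4| = 4 ≤ 2√23 ≈ 9.5917 ✓.


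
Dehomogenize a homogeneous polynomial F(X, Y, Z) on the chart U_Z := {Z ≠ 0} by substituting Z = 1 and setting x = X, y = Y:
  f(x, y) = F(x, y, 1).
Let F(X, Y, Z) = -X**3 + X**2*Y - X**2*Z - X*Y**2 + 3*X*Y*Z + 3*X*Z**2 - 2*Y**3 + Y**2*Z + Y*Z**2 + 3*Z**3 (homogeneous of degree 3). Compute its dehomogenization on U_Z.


f(x, y) = -x**3 + x**2*y - x**2 - x*y**2 + 3*x*y + 3*x - 2*y**3 + y**2 + y + 3

On U_Z we set Z = 1. Each monomial c·X^i·Y^j·Z^k in F becomes c·x^i·y^j·1^k = c·x^i·y^j.
Substituting Z = 1: F(X, Y, 1) = -x**3 + x**2*y - x**2 - x*y**2 + 3*x*y + 3*x - 2*y**3 + y**2 + y + 3.
Note: deg(f) ≤ deg(F) = 3; strict inequality happens when F is divisible by Z (lost terms).


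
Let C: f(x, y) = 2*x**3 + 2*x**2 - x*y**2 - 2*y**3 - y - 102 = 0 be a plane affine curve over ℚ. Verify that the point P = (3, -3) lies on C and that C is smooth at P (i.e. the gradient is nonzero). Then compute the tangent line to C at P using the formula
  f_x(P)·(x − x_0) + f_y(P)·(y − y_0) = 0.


Tangent line at P: 57*x - 37*y - 282 = 0.

Step 1: f(3, -3) = 0, so P lies on C.
Step 2: partial derivatives
  f_x(x, y) = 6*x**2 + 4*x - y**2, f_y(x, y) = -2*x*y - 6*y**2 - 1.
  f_x(P) = 57, f_y(P) = -37 (gradient nonzero, so P is smooth).
Step 3: tangent line at P: 57·(x − 3) + -37·(y − -3) = 0.
Expanding: 57*x - 37*y - 282 = 0.


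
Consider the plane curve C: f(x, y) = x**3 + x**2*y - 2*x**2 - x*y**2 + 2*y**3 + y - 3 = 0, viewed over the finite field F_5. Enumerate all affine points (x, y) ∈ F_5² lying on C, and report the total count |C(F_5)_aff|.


Affine F_5-points: {(0, 1), (0, 2), (2, 2), (3, 1), (3, 2)}; count = 5.

For each of the 25 pairs (x, y) ∈ F_5², evaluate f(x, y) mod 5. Record the zeros.
  x = 0: [0↦2, 1↦0, 2↦0, 3↦4, 4↦4]  zeros at y ∈ {1, 2}
  x = 1: [0↦1, 1↦4, 2↦2, 3↦2, 4↦1]  zeros at y ∈ ∅
  x = 2: [0↦2, 1↦2, 2↦0, 3↦3, 4↦3]  zeros at y ∈ {2}
  x = 3: [0↦1, 1↦0, 2↦0, 3↦3, 4↦1]  zeros at y ∈ {1, 2}
  x = 4: [0↦4, 1↦4, 2↦3, 3↦3, 4↦1]  zeros at y ∈ ∅
Collecting zeros: affine points = {(0, 1), (0, 2), (2, 2), (3, 1), (3, 2)}.
Total count |C(F_5)_aff| = 5.


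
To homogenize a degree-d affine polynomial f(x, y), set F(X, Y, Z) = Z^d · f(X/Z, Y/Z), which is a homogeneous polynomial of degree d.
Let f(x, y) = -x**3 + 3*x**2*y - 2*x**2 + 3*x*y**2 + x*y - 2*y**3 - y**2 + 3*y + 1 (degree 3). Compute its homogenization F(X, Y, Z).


F(X, Y, Z) = -X**3 + 3*X**2*Y - 2*X**2*Z + 3*X*Y**2 + X*Y*Z - 2*Y**3 - Y**2*Z + 3*Y*Z**2 + Z**3

deg(f) = 3.
Substitute x = X/Z, y = Y/Z into f, then multiply by Z^3.
  monomial -1·x^3·y^0 ↦ -1·X^3·Y^0·Z^0.
  monomial 3·x^2·y^1 ↦ 3·X^2·Y^1·Z^0.
  monomial -2·x^2·y^0 ↦ -2·X^2·Y^0·Z^1.
  monomial 3·x^1·y^2 ↦ 3·X^1·Y^2·Z^0.
  monomial 1·x^1·y^1 ↦ 1·X^1·Y^1·Z^1.
  monomial -2·x^0·y^3 ↦ -2·X^0·Y^3·Z^0.
  monomial -1·x^0·y^2 ↦ -1·X^0·Y^2·Z^1.
  monomial 3·x^0·y^1 ↦ 3·X^0·Y^1·Z^2.
  monomial 1·x^0·y^0 ↦ 1·X^0·Y^0·Z^3.
Collecting: F(X, Y, Z) = -X**3 + 3*X**2*Y - 2*X**2*Z + 3*X*Y**2 + X*Y*Z - 2*Y**3 - Y**2*Z + 3*Y*Z**2 + Z**3.


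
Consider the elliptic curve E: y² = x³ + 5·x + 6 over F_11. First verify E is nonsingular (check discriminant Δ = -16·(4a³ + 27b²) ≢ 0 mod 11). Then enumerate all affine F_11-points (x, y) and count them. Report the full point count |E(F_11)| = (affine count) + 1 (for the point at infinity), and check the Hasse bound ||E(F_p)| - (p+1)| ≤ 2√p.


Affine points = {(1, 1), (1, 10), (3, 2), (3, 9), (10, 0)}; affine count = 5; |E(F_11)| = 6.

Discriminant check: Δ ∝ 4a³ + 27b² = 4·5³ + 27·6² = 4·125 + 27·36 ≡ 9 (mod 11). Nonzero ⇒ E is nonsingular.
For each x ∈ F_11, compute rhs = x³ + 5·x + 6 mod 11, then count y ∈ F_11 with y² ≡ rhs.
  x = 0: rhs = 6, matching y values: none (0 points).
  x = 1: rhs = 1, matching y values: 1, 10 (2 points).
  x = 2: rhs = 2, matching y values: none (0 points).
  x = 3: rhs = 4, matching y values: 2, 9 (2 points).
  x = 4: rhs = 2, matching y values: none (0 points).
  x = 5: rhs = 2, matching y values: none (0 points).
  x = 6: rhs = 10, matching y values: none (0 points).
  x = 7: rhs = 10, matching y values: none (0 points).
  x = 8: rhs = 8, matching y values: none (0 points).
  x = 9: rhs = 10, matching y values: none (0 points).
  x = 10: rhs = 0, matching y values: 0 (1 points).
Total affine count: 5.
Full point count |E(F_11)| = 5 + 1 = 6.
Hasse bound: |6 − (11+1)| = |-6| = 6 ≤ 2√11 ≈ 6.6332 ✓.


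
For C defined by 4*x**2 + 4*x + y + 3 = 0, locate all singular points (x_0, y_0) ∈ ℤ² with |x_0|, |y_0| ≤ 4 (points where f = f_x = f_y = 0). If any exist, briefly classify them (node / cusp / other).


No singular points in the scanned grid; C is smooth there.

Compute partial derivatives:
  f_x = 8*x + 4.
  f_y = 1.
f_y = 1 is a nonzero constant, so f_y never vanishes: no point (x, y) can satisfy f = f_x = f_y = 0. In particular no (x, y) ∈ {−4, ..., 4}² is singular; the curve is smooth.


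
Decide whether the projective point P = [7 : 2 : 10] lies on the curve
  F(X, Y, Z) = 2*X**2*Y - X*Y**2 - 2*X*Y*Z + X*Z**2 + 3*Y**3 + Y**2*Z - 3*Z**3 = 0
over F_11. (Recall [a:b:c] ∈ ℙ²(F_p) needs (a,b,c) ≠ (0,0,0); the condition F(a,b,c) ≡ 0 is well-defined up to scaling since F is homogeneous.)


F(7,2,10) ≡ 6 (mod 11); P is NOT on the curve.

Evaluate F(7, 2, 10) term-by-term (mod 11).
  2*X**2*Y ↦ 2·49·2·1 = 196
  -X*Y**2 ↦ -1·7·4·1 = -28
  -2*X*Y*Z ↦ -2·7·2·10 = -280
  X*Z**2 ↦ 1·7·1·100 = 700
  3*Y**3 ↦ 3·1·8·1 = 24
  Y**2*Z ↦ 1·1·4·10 = 40
  -3*Z**3 ↦ -3·1·1·1000 = -3000
Sum: F(7, 2, 10) = (196) + (-28) + (-280) + (700) + (24) + (40) + (-3000) = -2348.
Reducing mod 11: -2348 ≡ 6 (mod 11).
Since F(a, b, c) ≡ 6 ≠ 0 (mod 11), P does NOT lie on the curve.


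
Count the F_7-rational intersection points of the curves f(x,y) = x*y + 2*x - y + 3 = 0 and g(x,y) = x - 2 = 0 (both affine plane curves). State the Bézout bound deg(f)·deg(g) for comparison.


Common zeros: {(2, 0)}; count = 1; Bézout bound = 2.

deg(f) = 2, deg(g) = 1, so Bézout bound = 2.
Scan x ∈ F_7. For each x, list the y ∈ F_7 with f(x, y) ≡ 0 and those with g(x, y) ≡ 0 (mod 7); the common zeros in that column are the intersection.
  x = 0: f ≡ 0 at y ∈ {3}; g ≡ 0 at y ∈ ∅; common: ∅.
  x = 1: f ≡ 0 at y ∈ ∅; g ≡ 0 at y ∈ ∅; common: ∅.
  x = 2: f ≡ 0 at y ∈ {0}; g ≡ 0 at y ∈ {0, 1, 2, 3, 4, 5, 6}; common: {0}.
  x = 3: f ≡ 0 at y ∈ {6}; g ≡ 0 at y ∈ ∅; common: ∅.
  x = 4: f ≡ 0 at y ∈ {1}; g ≡ 0 at y ∈ ∅; common: ∅.
  x = 5: f ≡ 0 at y ∈ {2}; g ≡ 0 at y ∈ ∅; common: ∅.
  x = 6: f ≡ 0 at y ∈ {4}; g ≡ 0 at y ∈ ∅; common: ∅.
Collecting: common zeros = {(2, 0)}, so the count is 1.
Comparison with the Bézout bound: 1 ≤ 2 = deg(f)·deg(g), as expected for curves with no common component (the affine F_7-count falls short of the bound because intersections may lie at infinity, over extension fields, or carry multiplicity).


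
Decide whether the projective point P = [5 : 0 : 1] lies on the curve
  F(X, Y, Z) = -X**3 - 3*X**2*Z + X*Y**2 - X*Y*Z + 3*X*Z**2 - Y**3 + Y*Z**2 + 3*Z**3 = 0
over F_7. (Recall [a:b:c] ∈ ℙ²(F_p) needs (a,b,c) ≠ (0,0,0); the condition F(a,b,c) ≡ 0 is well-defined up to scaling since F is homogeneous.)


F(5,0,1) ≡ 0 (mod 7); P is on the curve.

Evaluate F(5, 0, 1) term-by-term (mod 7).
  -X**3 ↦ -1·125·1·1 = -125
  -3*X**2*Z ↦ -3·25·1·1 = -75
  X*Y**2 ↦ 1·5·0·1 = 0
  -X*Y*Z ↦ -1·5·0·1 = 0
  3*X*Z**2 ↦ 3·5·1·1 = 15
  -Y**3 ↦ -1·1·0·1 = 0
  Y*Z**2 ↦ 1·1·0·1 = 0
  3*Z**3 ↦ 3·1·1·1 = 3
Sum: F(5, 0, 1) = (-125) + (-75) + (0) + (0) + (15) + (0) + (0) + (3) = -182.
Reducing mod 7: -182 ≡ 0 (mod 7).
Since F(a, b, c) ≡ 0 (mod 7), P lies on the curve.


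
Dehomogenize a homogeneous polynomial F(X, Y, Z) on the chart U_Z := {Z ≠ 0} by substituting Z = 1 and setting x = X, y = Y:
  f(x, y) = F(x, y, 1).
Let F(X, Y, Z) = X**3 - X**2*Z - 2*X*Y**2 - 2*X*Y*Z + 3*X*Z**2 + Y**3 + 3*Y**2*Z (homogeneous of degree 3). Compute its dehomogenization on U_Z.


f(x, y) = x**3 - x**2 - 2*x*y**2 - 2*x*y + 3*x + y**3 + 3*y**2

On U_Z we set Z = 1. Each monomial c·X^i·Y^j·Z^k in F becomes c·x^i·y^j·1^k = c·x^i·y^j.
Substituting Z = 1: F(X, Y, 1) = x**3 - x**2 - 2*x*y**2 - 2*x*y + 3*x + y**3 + 3*y**2.
Note: deg(f) ≤ deg(F) = 3; strict inequality happens when F is divisible by Z (lost terms).


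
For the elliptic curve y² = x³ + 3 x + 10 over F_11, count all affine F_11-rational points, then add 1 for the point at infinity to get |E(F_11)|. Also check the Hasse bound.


Affine points = {(1, 5), (1, 6), (4, 3), (4, 8), (7, 0)}; affine count = 5; |E(F_11)| = 6.

Discriminant check: Δ ∝ 4a³ + 27b² = 4·3³ + 27·10² = 4·27 + 27·100 ≡ 3 (mod 11). Nonzero ⇒ E is nonsingular.
For each x ∈ F_11, compute rhs = x³ + 3·x + 10 mod 11, then count y ∈ F_11 with y² ≡ rhs.
  x = 0: rhs = 10, matching y values: none (0 points).
  x = 1: rhs = 3, matching y values: 5, 6 (2 points).
  x = 2: rhs = 2, matching y values: none (0 points).
  x = 3: rhs = 2, matching y values: none (0 points).
  x = 4: rhs = 9, matching y values: 3, 8 (2 points).
  x = 5: rhs = 7, matching y values: none (0 points).
  x = 6: rhs = 2, matching y values: none (0 points).
  x = 7: rhs = 0, matching y values: 0 (1 points).
  x = 8: rhs = 7, matching y values: none (0 points).
  x = 9: rhs = 7, matching y values: none (0 points).
  x = 10: rhs = 6, matching y values: none (0 points).
Total affine count: 5.
Full point count |E(F_11)| = 5 + 1 = 6.
Hasse bound: |6 − (11+1)| = |-6| = 6 ≤ 2√11 ≈ 6.6332 ✓.


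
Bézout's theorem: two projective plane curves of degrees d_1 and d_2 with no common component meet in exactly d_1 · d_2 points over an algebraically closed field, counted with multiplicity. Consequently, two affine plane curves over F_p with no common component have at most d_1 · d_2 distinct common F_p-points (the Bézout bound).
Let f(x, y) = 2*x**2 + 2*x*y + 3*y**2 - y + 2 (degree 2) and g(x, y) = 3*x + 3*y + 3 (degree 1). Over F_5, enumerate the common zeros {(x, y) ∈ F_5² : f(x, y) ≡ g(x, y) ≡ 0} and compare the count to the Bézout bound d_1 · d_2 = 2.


Common zeros: ∅; count = 0; Bézout bound = 2.

deg(f) = 2, deg(g) = 1, so Bézout bound = 2.
Scan x ∈ F_5. For each x, list the y ∈ F_5 with f(x, y) ≡ 0 and those with g(x, y) ≡ 0 (mod 5); the common zeros in that column are the intersection.
  x = 0: f ≡ 0 at y ∈ ∅; g ≡ 0 at y ∈ {4}; common: ∅.
  x = 1: f ≡ 0 at y ∈ ∅; g ≡ 0 at y ∈ {3}; common: ∅.
  x = 2: f ≡ 0 at y ∈ {0, 4}; g ≡ 0 at y ∈ {2}; common: ∅.
  x = 3: f ≡ 0 at y ∈ {0}; g ≡ 0 at y ∈ {1}; common: ∅.
  x = 4: f ≡ 0 at y ∈ {2, 4}; g ≡ 0 at y ∈ {0}; common: ∅.
Collecting: common zeros = ∅, so the count is 0.
Comparison with the Bézout bound: 0 ≤ 2 = deg(f)·deg(g), as expected for curves with no common component (the affine F_5-count falls short of the bound because intersections may lie at infinity, over extension fields, or carry multiplicity).


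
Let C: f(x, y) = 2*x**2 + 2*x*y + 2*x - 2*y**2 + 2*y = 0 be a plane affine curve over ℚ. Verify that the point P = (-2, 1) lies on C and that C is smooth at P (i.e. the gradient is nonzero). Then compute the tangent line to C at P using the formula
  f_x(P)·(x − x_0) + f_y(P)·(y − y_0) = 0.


Tangent line at P: -4*x - 6*y - 2 = 0.

Step 1: f(-2, 1) = 0, so P lies on C.
Step 2: partial derivatives
  f_x(x, y) = 4*x + 2*y + 2, f_y(x, y) = 2*x - 4*y + 2.
  f_x(P) = -4, f_y(P) = -6 (gradient nonzero, so P is smooth).
Step 3: tangent line at P: -4·(x − -2) + -6·(y − 1) = 0.
Expanding: -4*x - 6*y - 2 = 0.


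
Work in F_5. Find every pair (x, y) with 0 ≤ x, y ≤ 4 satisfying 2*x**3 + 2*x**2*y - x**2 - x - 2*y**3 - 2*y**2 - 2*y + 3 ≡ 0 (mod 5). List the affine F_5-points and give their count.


Affine F_5-points: {(0, 2), (0, 3), (0, 4), (2, 1), (3, 0)}; count = 5.

For each of the 25 pairs (x, y) ∈ F_5², evaluate f(x, y) mod 5. Record the zeros.
  x = 0: [0↦3, 1↦2, 2↦0, 3↦0, 4↦0]  zeros at y ∈ {2, 3, 4}
  x = 1: [0↦3, 1↦4, 2↦4, 3↦1, 4↦3]  zeros at y ∈ ∅
  x = 2: [0↦3, 1↦0, 2↦1, 3↦4, 4↦2]  zeros at y ∈ {1}
  x = 3: [0↦0, 1↦2, 2↦3, 3↦1, 4↦4]  zeros at y ∈ {0}
  x = 4: [0↦1, 1↦2, 2↦2, 3↦4, 4↦1]  zeros at y ∈ ∅
Collecting zeros: affine points = {(0, 2), (0, 3), (0, 4), (2, 1), (3, 0)}.
Total count |C(F_5)_aff| = 5.


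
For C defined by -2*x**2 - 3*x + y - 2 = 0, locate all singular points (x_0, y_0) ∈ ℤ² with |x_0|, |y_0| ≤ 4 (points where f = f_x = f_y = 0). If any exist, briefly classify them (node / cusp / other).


No singular points in the scanned grid; C is smooth there.

Compute partial derivatives:
  f_x = -4*x - 3.
  f_y = 1.
f_y = 1 is a nonzero constant, so f_y never vanishes: no point (x, y) can satisfy f = f_x = f_y = 0. In particular no (x, y) ∈ {−4, ..., 4}² is singular; the curve is smooth.


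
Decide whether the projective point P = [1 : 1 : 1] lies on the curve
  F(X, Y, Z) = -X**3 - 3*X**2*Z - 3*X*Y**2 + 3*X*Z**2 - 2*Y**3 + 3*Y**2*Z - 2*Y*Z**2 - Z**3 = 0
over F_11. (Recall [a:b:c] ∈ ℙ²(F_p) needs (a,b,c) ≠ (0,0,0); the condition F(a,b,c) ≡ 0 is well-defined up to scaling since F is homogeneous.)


F(1,1,1) ≡ 5 (mod 11); P is NOT on the curve.

Evaluate F(1, 1, 1) term-by-term (mod 11).
  -X**3 ↦ -1·1·1·1 = -1
  -3*X**2*Z ↦ -3·1·1·1 = -3
  -3*X*Y**2 ↦ -3·1·1·1 = -3
  3*X*Z**2 ↦ 3·1·1·1 = 3
  -2*Y**3 ↦ -2·1·1·1 = -2
  3*Y**2*Z ↦ 3·1·1·1 = 3
  -2*Y*Z**2 ↦ -2·1·1·1 = -2
  -Z**3 ↦ -1·1·1·1 = -1
Sum: F(1, 1, 1) = (-1) + (-3) + (-3) + (3) + (-2) + (3) + (-2) + (-1) = -6.
Reducing mod 11: -6 ≡ 5 (mod 11).
Since F(a, b, c) ≡ 5 ≠ 0 (mod 11), P does NOT lie on the curve.


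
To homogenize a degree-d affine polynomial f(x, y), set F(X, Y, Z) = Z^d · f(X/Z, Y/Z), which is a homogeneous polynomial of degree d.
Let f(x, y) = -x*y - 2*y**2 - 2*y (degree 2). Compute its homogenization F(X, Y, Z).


F(X, Y, Z) = -X*Y - 2*Y**2 - 2*Y*Z

deg(f) = 2.
Substitute x = X/Z, y = Y/Z into f, then multiply by Z^2.
  monomial -1·x^1·y^1 ↦ -1·X^1·Y^1·Z^0.
  monomial -2·x^0·y^2 ↦ -2·X^0·Y^2·Z^0.
  monomial -2·x^0·y^1 ↦ -2·X^0·Y^1·Z^1.
Collecting: F(X, Y, Z) = -X*Y - 2*Y**2 - 2*Y*Z.


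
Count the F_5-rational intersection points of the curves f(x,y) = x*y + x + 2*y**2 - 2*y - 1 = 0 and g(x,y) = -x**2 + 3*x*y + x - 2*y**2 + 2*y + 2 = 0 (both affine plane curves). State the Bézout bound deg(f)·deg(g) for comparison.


Common zeros: {(3, 1), (4, 2)}; count = 2; Bézout bound = 4.

deg(f) = 2, deg(g) = 2, so Bézout bound = 4.
Scan x ∈ F_5. For each x, list the y ∈ F_5 with f(x, y) ≡ 0 and those with g(x, y) ≡ 0 (mod 5); the common zeros in that column are the intersection.
  x = 0: f ≡ 0 at y ∈ ∅; g ≡ 0 at y ∈ {3}; common: ∅.
  x = 1: f ≡ 0 at y ∈ {0, 3}; g ≡ 0 at y ∈ {1, 4}; common: ∅.
  x = 2: f ≡ 0 at y ∈ ∅; g ≡ 0 at y ∈ {0, 4}; common: ∅.
  x = 3: f ≡ 0 at y ∈ {1}; g ≡ 0 at y ∈ {1, 2}; common: {1}.
  x = 4: f ≡ 0 at y ∈ {2}; g ≡ 0 at y ∈ {0, 2}; common: {2}.
Collecting: common zeros = {(3, 1), (4, 2)}, so the count is 2.
Comparison with the Bézout bound: 2 ≤ 4 = deg(f)·deg(g), as expected for curves with no common component (the affine F_5-count falls short of the bound because intersections may lie at infinity, over extension fields, or carry multiplicity).


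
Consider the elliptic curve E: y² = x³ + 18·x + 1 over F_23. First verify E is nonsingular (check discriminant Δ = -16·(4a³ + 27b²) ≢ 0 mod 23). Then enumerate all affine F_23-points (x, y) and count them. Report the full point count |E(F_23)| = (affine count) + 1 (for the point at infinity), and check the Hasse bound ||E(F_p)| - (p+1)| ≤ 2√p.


Affine points = {(0, 1), (0, 22), (3, 6), (3, 17), (5, 3), (5, 20), (6, 7), (6, 16), (8, 6), (8, 17), (9, 8), (9, 15), (10, 10), (10, 13), (11, 9), (11, 14), (12, 6), (12, 17), (15, 9), (15, 14), (18, 4), (18, 19), (19, 7), (19, 16), (20, 9), (20, 14), (21, 7), (21, 16)}; affine count = 28; |E(F_23)| = 29.

Discriminant check: Δ ∝ 4a³ + 27b² = 4·18³ + 27·1² = 4·5832 + 27·1 ≡ 10 (mod 23). Nonzero ⇒ E is nonsingular.
For each x ∈ F_23, compute rhs = x³ + 18·x + 1 mod 23, then count y ∈ F_23 with y² ≡ rhs.
  x = 0: rhs = 1, matching y values: 1, 22 (2 points).
  x = 1: rhs = 20, matching y values: none (0 points).
  x = 2: rhs = 22, matching y values: none (0 points).
  x = 3: rhs = 13, matching y values: 6, 17 (2 points).
  x = 4: rhs = 22, matching y values: none (0 points).
  x = 5: rhs = 9, matching y values: 3, 20 (2 points).
  x = 6: rhs = 3, matching y values: 7, 16 (2 points).
  x = 7: rhs = 10, matching y values: none (0 points).
  x = 8: rhs = 13, matching y values: 6, 17 (2 points).
  x = 9: rhs = 18, matching y values: 8, 15 (2 points).
  x = 10: rhs = 8, matching y values: 10, 13 (2 points).
  x = 11: rhs = 12, matching y values: 9, 14 (2 points).
  x = 12: rhs = 13, matching y values: 6, 17 (2 points).
  x = 13: rhs = 17, matching y values: none (0 points).
  x = 14: rhs = 7, matching y values: none (0 points).
  x = 15: rhs = 12, matching y values: 9, 14 (2 points).
  x = 16: rhs = 15, matching y values: none (0 points).
  x = 17: rhs = 22, matching y values: none (0 points).
  x = 18: rhs = 16, matching y values: 4, 19 (2 points).
  x = 19: rhs = 3, matching y values: 7, 16 (2 points).
  x = 20: rhs = 12, matching y values: 9, 14 (2 points).
  x = 21: rhs = 3, matching y values: 7, 16 (2 points).
  x = 22: rhs = 5, matching y values: none (0 points).
Total affine count: 28.
Full point count |E(F_23)| = 28 + 1 = 29.
Hasse bound: |29 − (23+1)| = |5| = 5 ≤ 2√23 ≈ 9.5917 ✓.


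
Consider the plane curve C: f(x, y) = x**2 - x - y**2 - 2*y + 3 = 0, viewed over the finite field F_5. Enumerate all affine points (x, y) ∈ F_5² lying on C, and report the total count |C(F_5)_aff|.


Affine F_5-points: {(0, 1), (0, 2), (1, 1), (1, 2), (2, 0), (2, 3), (3, 4), (4, 0), (4, 3)}; count = 9.

For each of the 25 pairs (x, y) ∈ F_5², evaluate f(x, y) mod 5. Record the zeros.
  x = 0: [0↦3, 1↦0, 2↦0, 3↦3, 4↦4]  zeros at y ∈ {1, 2}
  x = 1: [0↦3, 1↦0, 2↦0, 3↦3, 4↦4]  zeros at y ∈ {1, 2}
  x = 2: [0↦0, 1↦2, 2↦2, 3↦0, 4↦1]  zeros at y ∈ {0, 3}
  x = 3: [0↦4, 1↦1, 2↦1, 3↦4, 4↦0]  zeros at y ∈ {4}
  x = 4: [0↦0, 1↦2, 2↦2, 3↦0, 4↦1]  zeros at y ∈ {0, 3}
Collecting zeros: affine points = {(0, 1), (0, 2), (1, 1), (1, 2), (2, 0), (2, 3), (3, 4), (4, 0), (4, 3)}.
Total count |C(F_5)_aff| = 9.


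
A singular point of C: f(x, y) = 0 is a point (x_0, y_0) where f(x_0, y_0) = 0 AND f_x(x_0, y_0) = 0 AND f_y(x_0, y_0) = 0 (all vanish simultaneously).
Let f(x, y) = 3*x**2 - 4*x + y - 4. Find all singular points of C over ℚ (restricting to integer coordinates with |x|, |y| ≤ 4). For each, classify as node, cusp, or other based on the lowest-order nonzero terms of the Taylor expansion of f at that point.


No singular points in the scanned grid; C is smooth there.

Compute partial derivatives:
  f_x = 6*x - 4.
  f_y = 1.
f_y = 1 is a nonzero constant, so f_y never vanishes: no point (x, y) can satisfy f = f_x = f_y = 0. In particular no (x, y) ∈ {−4, ..., 4}² is singular; the curve is smooth.


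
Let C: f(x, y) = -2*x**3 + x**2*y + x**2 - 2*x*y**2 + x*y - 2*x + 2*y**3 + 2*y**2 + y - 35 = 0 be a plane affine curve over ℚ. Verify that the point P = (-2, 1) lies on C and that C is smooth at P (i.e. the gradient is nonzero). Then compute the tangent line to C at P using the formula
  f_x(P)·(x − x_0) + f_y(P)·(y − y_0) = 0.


Tangent line at P: -35*x + 21*y - 91 = 0.

Step 1: f(-2, 1) = 0, so P lies on C.
Step 2: partial derivatives
  f_x(x, y) = -6*x**2 + 2*x*y + 2*x - 2*y**2 + y - 2, f_y(x, y) = x**2 - 4*x*y + x + 6*y**2 + 4*y + 1.
  f_x(P) = -35, f_y(P) = 21 (gradient nonzero, so P is smooth).
Step 3: tangent line at P: -35·(x − -2) + 21·(y − 1) = 0.
Expanding: -35*x + 21*y - 91 = 0.


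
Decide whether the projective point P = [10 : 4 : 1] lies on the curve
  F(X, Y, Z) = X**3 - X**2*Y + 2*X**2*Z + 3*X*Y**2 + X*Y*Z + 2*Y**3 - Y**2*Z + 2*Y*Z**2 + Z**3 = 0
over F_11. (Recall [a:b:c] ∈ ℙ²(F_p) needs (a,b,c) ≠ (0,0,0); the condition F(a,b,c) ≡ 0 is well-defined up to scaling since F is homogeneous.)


F(10,4,1) ≡ 0 (mod 11); P is on the curve.

Evaluate F(10, 4, 1) term-by-term (mod 11).
  X**3 ↦ 1·1000·1·1 = 1000
  -X**2*Y ↦ -1·100·4·1 = -400
  2*X**2*Z ↦ 2·100·1·1 = 200
  3*X*Y**2 ↦ 3·10·16·1 = 480
  X*Y*Z ↦ 1·10·4·1 = 40
  2*Y**3 ↦ 2·1·64·1 = 128
  -Y**2*Z ↦ -1·1·16·1 = -16
  2*Y*Z**2 ↦ 2·1·4·1 = 8
  Z**3 ↦ 1·1·1·1 = 1
Sum: F(10, 4, 1) = (1000) + (-400) + (200) + (480) + (40) + (128) + (-16) + (8) + (1) = 1441.
Reducing mod 11: 1441 ≡ 0 (mod 11).
Since F(a, b, c) ≡ 0 (mod 11), P lies on the curve.


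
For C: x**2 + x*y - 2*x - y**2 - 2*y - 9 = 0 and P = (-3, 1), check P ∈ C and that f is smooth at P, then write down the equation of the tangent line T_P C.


Tangent line at P: -7*x - 7*y - 14 = 0.

Step 1: f(-3, 1) = 0, so P lies on C.
Step 2: partial derivatives
  f_x(x, y) = 2*x + y - 2, f_y(x, y) = x - 2*y - 2.
  f_x(P) = -7, f_y(P) = -7 (gradient nonzero, so P is smooth).
Step 3: tangent line at P: -7·(x − -3) + -7·(y − 1) = 0.
Expanding: -7*x - 7*y - 14 = 0.


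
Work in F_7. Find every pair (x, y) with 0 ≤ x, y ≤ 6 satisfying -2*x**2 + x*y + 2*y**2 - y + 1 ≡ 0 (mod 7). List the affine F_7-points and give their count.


Affine F_7-points: {(0, 2), (1, 2), (1, 5), (2, 0), (2, 3), (3, 3), (5, 0), (5, 5)}; count = 8.

For each of the 49 pairs (x, y) ∈ F_7², evaluate f(x, y) mod 7. Record the zeros.
  x = 0: [0↦1, 1↦2, 2↦0, 3↦2, 4↦1, 5↦4, 6↦4]  zeros at y ∈ {2}
  x = 1: [0↦6, 1↦1, 2↦0, 3↦3, 4↦3, 5↦0, 6↦1]  zeros at y ∈ {2, 5}
  x = 2: [0↦0, 1↦3, 2↦3, 3↦0, 4↦1, 5↦6, 6↦1]  zeros at y ∈ {0, 3}
  x = 3: [0↦4, 1↦1, 2↦2, 3↦0, 4↦2, 5↦1, 6↦4]  zeros at y ∈ {3}
  x = 4: [0↦4, 1↦2, 2↦4, 3↦3, 4↦6, 5↦6, 6↦3]  zeros at y ∈ ∅
  x = 5: [0↦0, 1↦6, 2↦2, 3↦2, 4↦6, 5↦0, 6↦5]  zeros at y ∈ {0, 5}
  x = 6: [0↦6, 1↦6, 2↦3, 3↦4, 4↦2, 5↦4, 6↦3]  zeros at y ∈ ∅
Collecting zeros: affine points = {(0, 2), (1, 2), (1, 5), (2, 0), (2, 3), (3, 3), (5, 0), (5, 5)}.
Total count |C(F_7)_aff| = 8.


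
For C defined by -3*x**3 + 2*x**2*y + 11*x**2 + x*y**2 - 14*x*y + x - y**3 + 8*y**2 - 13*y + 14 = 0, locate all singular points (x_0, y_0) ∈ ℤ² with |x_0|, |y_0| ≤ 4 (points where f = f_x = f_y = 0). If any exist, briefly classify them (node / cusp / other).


Singular points: {(2, 3)}; classification: node.

Compute partial derivatives:
  f_x = -9*x**2 + 4*x*y + 22*x + y**2 - 14*y + 1.
  f_y = 2*x**2 + 2*x*y - 14*x - 3*y**2 + 16*y - 13.
Scan x_0 ∈ {−4, ..., 4}. For each x_0, f_y(x_0, y) is a polynomial in y; find its integer roots y ∈ {−4, ..., 4}, then test f_x and f at those candidates.
  x = -4: f_y(-4, y) = -3*y**2 + 8*y + 75; no integer root y with |y| ≤ 4.
  x = -3: f_y(-3, y) = -3*y**2 + 10*y + 47; no integer root y with |y| ≤ 4.
  x = -2: f_y(-2, y) = -3*y**2 + 12*y + 23; no integer root y with |y| ≤ 4.
  x = -1: f_y(-1, y) = -3*y**2 + 14*y + 3; no integer root y with |y| ≤ 4.
  x = 0: f_y(0, y) = -3*y**2 + 16*y - 13; vanishes at y ∈ {1}. (0, 1): f_x = -12 ≠ 0.
  x = 1: f_y(1, y) = -3*y**2 + 18*y - 25; no integer root y with |y| ≤ 4.
  x = 2: f_y(2, y) = -3*y**2 + 20*y - 33; vanishes at y ∈ {3}. (2, 3): f_x = 0, f = 0 — SINGULAR.
  x = 3: f_y(3, y) = -3*y**2 + 22*y - 37; no integer root y with |y| ≤ 4.
  x = 4: f_y(4, y) = -3*y**2 + 24*y - 37; no integer root y with |y| ≤ 4.
Only singular point on the grid: (2, 3).
Classify: substitute x = 2 + u, y = 3 + v and expand: f = -3*u**3 + 2*u**2*v - u**2 + u*v**2 - v**3 + v**2.
No constant or linear terms (consistent with a singular point). Quadratic part: -u**2 + v**2. Cubic part: -3*u**3 + 2*u**2*v + u*v**2 - v**3.
The quadratic part v**2 - u**2 = (v − u)(v + u) splits into two distinct linear factors, so there are two distinct tangent lines y − 3 = ±(x − 2) — this is a node (ordinary double point).
Classification: node.


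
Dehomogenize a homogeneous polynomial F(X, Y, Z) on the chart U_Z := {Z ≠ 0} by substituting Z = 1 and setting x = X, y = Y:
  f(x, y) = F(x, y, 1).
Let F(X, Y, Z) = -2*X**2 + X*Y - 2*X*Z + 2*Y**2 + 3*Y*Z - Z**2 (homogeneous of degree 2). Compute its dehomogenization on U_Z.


f(x, y) = -2*x**2 + x*y - 2*x + 2*y**2 + 3*y - 1

On U_Z we set Z = 1. Each monomial c·X^i·Y^j·Z^k in F becomes c·x^i·y^j·1^k = c·x^i·y^j.
Substituting Z = 1: F(X, Y, 1) = -2*x**2 + x*y - 2*x + 2*y**2 + 3*y - 1.
Note: deg(f) ≤ deg(F) = 2; strict inequality happens when F is divisible by Z (lost terms).


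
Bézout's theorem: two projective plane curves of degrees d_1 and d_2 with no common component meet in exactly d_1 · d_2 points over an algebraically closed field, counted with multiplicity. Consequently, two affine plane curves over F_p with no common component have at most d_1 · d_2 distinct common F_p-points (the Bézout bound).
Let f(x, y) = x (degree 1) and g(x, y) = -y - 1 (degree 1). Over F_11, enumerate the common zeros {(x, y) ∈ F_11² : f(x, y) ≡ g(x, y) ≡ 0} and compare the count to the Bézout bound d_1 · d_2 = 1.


Common zeros: {(0, 10)}; count = 1; Bézout bound = 1.

deg(f) = 1, deg(g) = 1, so Bézout bound = 1.
Scan x ∈ F_11. For each x, list the y ∈ F_11 with f(x, y) ≡ 0 and those with g(x, y) ≡ 0 (mod 11); the common zeros in that column are the intersection.
  x = 0: f ≡ 0 at y ∈ {0, 1, 2, 3, 4, 5, 6, 7, 8, 9, 10}; g ≡ 0 at y ∈ {10}; common: {10}.
  x = 1: f ≡ 0 at y ∈ ∅; g ≡ 0 at y ∈ {10}; common: ∅.
  x = 2: f ≡ 0 at y ∈ ∅; g ≡ 0 at y ∈ {10}; common: ∅.
  x = 3: f ≡ 0 at y ∈ ∅; g ≡ 0 at y ∈ {10}; common: ∅.
  x = 4: f ≡ 0 at y ∈ ∅; g ≡ 0 at y ∈ {10}; common: ∅.
  x = 5: f ≡ 0 at y ∈ ∅; g ≡ 0 at y ∈ {10}; common: ∅.
  x = 6: f ≡ 0 at y ∈ ∅; g ≡ 0 at y ∈ {10}; common: ∅.
  x = 7: f ≡ 0 at y ∈ ∅; g ≡ 0 at y ∈ {10}; common: ∅.
  x = 8: f ≡ 0 at y ∈ ∅; g ≡ 0 at y ∈ {10}; common: ∅.
  x = 9: f ≡ 0 at y ∈ ∅; g ≡ 0 at y ∈ {10}; common: ∅.
  x = 10: f ≡ 0 at y ∈ ∅; g ≡ 0 at y ∈ {10}; common: ∅.
Collecting: common zeros = {(0, 10)}, so the count is 1.
Comparison with the Bézout bound: 1 ≤ 1 = deg(f)·deg(g), as expected for curves with no common component (the bound is attained).


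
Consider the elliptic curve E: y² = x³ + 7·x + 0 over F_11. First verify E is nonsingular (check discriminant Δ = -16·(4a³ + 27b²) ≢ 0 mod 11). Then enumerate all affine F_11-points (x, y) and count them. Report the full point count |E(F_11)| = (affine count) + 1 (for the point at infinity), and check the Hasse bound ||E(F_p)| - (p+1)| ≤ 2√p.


Affine points = {(0, 0), (2, 0), (3, 2), (3, 9), (4, 2), (4, 9), (6, 4), (6, 7), (9, 0), (10, 5), (10, 6)}; affine count = 11; |E(F_11)| = 12.

Discriminant check: Δ ∝ 4a³ + 27b² = 4·7³ + 27·0² = 4·343 + 27·0 ≡ 8 (mod 11). Nonzero ⇒ E is nonsingular.
For each x ∈ F_11, compute rhs = x³ + 7·x + 0 mod 11, then count y ∈ F_11 with y² ≡ rhs.
  x = 0: rhs = 0, matching y values: 0 (1 points).
  x = 1: rhs = 8, matching y values: none (0 points).
  x = 2: rhs = 0, matching y values: 0 (1 points).
  x = 3: rhs = 4, matching y values: 2, 9 (2 points).
  x = 4: rhs = 4, matching y values: 2, 9 (2 points).
  x = 5: rhs = 6, matching y values: none (0 points).
  x = 6: rhs = 5, matching y values: 4, 7 (2 points).
  x = 7: rhs = 7, matching y values: none (0 points).
  x = 8: rhs = 7, matching y values: none (0 points).
  x = 9: rhs = 0, matching y values: 0 (1 points).
  x = 10: rhs = 3, matching y values: 5, 6 (2 points).
Total affine count: 11.
Full point count |E(F_11)| = 11 + 1 = 12.
Hasse bound: |12 − (11+1)| = |0| = 0 ≤ 2√11 ≈ 6.6332 ✓.


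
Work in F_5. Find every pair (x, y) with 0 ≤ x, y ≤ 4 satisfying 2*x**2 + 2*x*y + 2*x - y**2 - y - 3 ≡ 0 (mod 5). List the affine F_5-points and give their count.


Affine F_5-points: {(0, 1), (0, 3), (1, 3), (2, 4), (3, 1), (3, 4)}; count = 6.

For each of the 25 pairs (x, y) ∈ F_5², evaluate f(x, y) mod 5. Record the zeros.
  x = 0: [0↦2, 1↦0, 2↦1, 3↦0, 4↦2]  zeros at y ∈ {1, 3}
  x = 1: [0↦1, 1↦1, 2↦4, 3↦0, 4↦4]  zeros at y ∈ {3}
  x = 2: [0↦4, 1↦1, 2↦1, 3↦4, 4↦0]  zeros at y ∈ {4}
  x = 3: [0↦1, 1↦0, 2↦2, 3↦2, 4↦0]  zeros at y ∈ {1, 4}
  x = 4: [0↦2, 1↦3, 2↦2, 3↦4, 4↦4]  zeros at y ∈ ∅
Collecting zeros: affine points = {(0, 1), (0, 3), (1, 3), (2, 4), (3, 1), (3, 4)}.
Total count |C(F_5)_aff| = 6.


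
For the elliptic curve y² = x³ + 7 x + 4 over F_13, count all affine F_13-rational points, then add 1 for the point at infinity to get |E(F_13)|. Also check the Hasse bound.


Affine points = {(0, 2), (0, 11), (1, 5), (1, 8), (2, 0), (3, 0), (8, 0), (9, 4), (9, 9), (12, 3), (12, 10)}; affine count = 11; |E(F_13)| = 12.

Discriminant check: Δ ∝ 4a³ + 27b² = 4·7³ + 27·4² = 4·343 + 27·16 ≡ 10 (mod 13). Nonzero ⇒ E is nonsingular.
For each x ∈ F_13, compute rhs = x³ + 7·x + 4 mod 13, then count y ∈ F_13 with y² ≡ rhs.
  x = 0: rhs = 4, matching y values: 2, 11 (2 points).
  x = 1: rhs = 12, matching y values: 5, 8 (2 points).
  x = 2: rhs = 0, matching y values: 0 (1 points).
  x = 3: rhs = 0, matching y values: 0 (1 points).
  x = 4: rhs = 5, matching y values: none (0 points).
  x = 5: rhs = 8, matching y values: none (0 points).
  x = 6: rhs = 2, matching y values: none (0 points).
  x = 7: rhs = 6, matching y values: none (0 points).
  x = 8: rhs = 0, matching y values: 0 (1 points).
  x = 9: rhs = 3, matching y values: 4, 9 (2 points).
  x = 10: rhs = 8, matching y values: none (0 points).
  x = 11: rhs = 8, matching y values: none (0 points).
  x = 12: rhs = 9, matching y values: 3, 10 (2 points).
Total affine count: 11.
Full point count |E(F_13)| = 11 + 1 = 12.
Hasse bound: |12 − (13+1)| = |-2| = 2 ≤ 2√13 ≈ 7.2111 ✓.


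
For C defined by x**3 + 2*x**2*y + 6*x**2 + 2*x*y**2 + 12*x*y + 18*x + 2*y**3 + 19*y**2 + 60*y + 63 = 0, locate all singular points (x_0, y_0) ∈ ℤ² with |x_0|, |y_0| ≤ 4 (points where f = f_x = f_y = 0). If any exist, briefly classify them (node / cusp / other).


Singular points: {(0, -3)}; classification: cusp.

Compute partial derivatives:
  f_x = 3*x**2 + 4*x*y + 12*x + 2*y**2 + 12*y + 18.
  f_y = 2*x**2 + 4*x*y + 12*x + 6*y**2 + 38*y + 60.
Scan x_0 ∈ {−4, ..., 4}. For each x_0, f_y(x_0, y) is a polynomial in y; find its integer roots y ∈ {−4, ..., 4}, then test f_x and f at those candidates.
  x = -4: f_y(-4, y) = 6*y**2 + 22*y + 44; no integer root y with |y| ≤ 4.
  x = -3: f_y(-3, y) = 6*y**2 + 26*y + 42; no integer root y with |y| ≤ 4.
  x = -2: f_y(-2, y) = 6*y**2 + 30*y + 44; no integer root y with |y| ≤ 4.
  x = -1: f_y(-1, y) = 6*y**2 + 34*y + 50; no integer root y with |y| ≤ 4.
  x = 0: f_y(0, y) = 6*y**2 + 38*y + 60; vanishes at y ∈ {-3}. (0, -3): f_x = 0, f = 0 — SINGULAR.
  x = 1: f_y(1, y) = 6*y**2 + 42*y + 74; no integer root y with |y| ≤ 4.
  x = 2: f_y(2, y) = 6*y**2 + 46*y + 92; no integer root y with |y| ≤ 4.
  x = 3: f_y(3, y) = 6*y**2 + 50*y + 114; no integer root y with |y| ≤ 4.
  x = 4: f_y(4, y) = 6*y**2 + 54*y + 140; no integer root y with |y| ≤ 4.
Only singular point on the grid: (0, -3).
Classify: substitute x = 0 + u, y = -3 + v and expand: f = u**3 + 2*u**2*v + 2*u*v**2 + 2*v**3 + v**2.
No constant or linear terms (consistent with a singular point). Quadratic part: v**2. Cubic part: u**3 + 2*u**2*v + 2*u*v**2 + 2*v**3.
The quadratic part v**2 is a perfect square, so there is a single (double) tangent line v = 0, i.e. y = -3. Restricting the cubic part to that line (v = 0) leaves u**3 ≠ 0, so f is not divisible by v and the branch is v² ≈ -u**3 to lowest order — this is a cusp.
Classification: cusp.
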